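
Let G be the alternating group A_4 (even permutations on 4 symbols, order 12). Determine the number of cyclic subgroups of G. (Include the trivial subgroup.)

Each element a generates a cyclic subgroup ⟨a⟩; distinct elements may generate the same one (a cyclic group of order d has φ(d) generators).
Cyclic subgroups by order — order 1: 1; order 2: 3; order 3: 4.
Total: 8.

8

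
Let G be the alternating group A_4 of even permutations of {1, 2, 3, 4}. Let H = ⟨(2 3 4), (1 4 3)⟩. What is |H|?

|⟨(2 3 4)⟩| = 3 and |⟨(1 4 3)⟩| = 3, so |H| is a multiple of lcm(3, 3) = 3 and divides |G| = 12.
Closing {(2 3 4), (1 4 3)} under the group operation gives all of G, so |H| = 12.

12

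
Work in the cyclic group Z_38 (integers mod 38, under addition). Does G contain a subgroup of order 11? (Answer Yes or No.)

No

11 does not divide |G| = 38, so by Lagrange no subgroup of order 11 exists.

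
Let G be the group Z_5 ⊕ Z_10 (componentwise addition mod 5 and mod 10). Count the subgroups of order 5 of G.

6

|G| = 50 and 5 | 50, so subgroups of order 5 are possible by Lagrange.
The subgroups of order 5 are: {(0,0), (0,2), (0,4), (0,6), (0,8)}; {(0,0), (1,0), (2,0), (3,0), (4,0)}; {(0,0), (1,2), (2,4), (3,6), (4,8)}; {(0,0), (1,4), (2,8), (3,2), (4,6)}; … (6 in all).
So G has 6 subgroups of order 5.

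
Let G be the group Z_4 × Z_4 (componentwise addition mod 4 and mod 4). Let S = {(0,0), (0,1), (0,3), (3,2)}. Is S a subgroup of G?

(3,2) ∈ S but its inverse (1,2) ∉ S, so S is not a subgroup.

No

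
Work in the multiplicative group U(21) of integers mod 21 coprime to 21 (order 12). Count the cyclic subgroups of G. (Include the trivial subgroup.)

8

A cyclic subgroup of order d is generated by each of its φ(d) elements of order d, so the cyclic subgroups of order d number (#elements of order d)/φ(d).
Cyclic subgroups by order — order 1: 1; order 2: 3; order 3: 1; order 6: 3.
Total: 8.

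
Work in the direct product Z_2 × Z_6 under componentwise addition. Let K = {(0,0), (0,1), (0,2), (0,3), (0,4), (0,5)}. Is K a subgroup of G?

Yes

|K| = 6 divides |G| = 12, consistent with Lagrange.
K contains the identity, every element's inverse is in K, and K is closed under +: it is a subgroup.
In fact K = ⟨(0,1)⟩.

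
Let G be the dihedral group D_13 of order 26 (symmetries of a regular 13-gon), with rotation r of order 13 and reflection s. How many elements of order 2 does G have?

Enumerating element orders in G gives 13 elements of order 2.

13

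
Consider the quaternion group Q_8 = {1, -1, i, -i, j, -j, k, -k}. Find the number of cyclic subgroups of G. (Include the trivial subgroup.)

5

A cyclic subgroup of order d is generated by each of its φ(d) elements of order d, so the cyclic subgroups of order d number (#elements of order d)/φ(d).
Cyclic subgroups by order — order 1: 1; order 2: 1; order 4: 3.
Total: 5.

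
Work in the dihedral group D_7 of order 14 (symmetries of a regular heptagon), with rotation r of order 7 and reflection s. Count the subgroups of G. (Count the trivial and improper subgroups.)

|G| = 14, so by Lagrange every subgroup order divides 14. Divisors: 1, 2, 7, 14.
Subgroups by order — order 1: 1; order 2: 7; order 7: 1; order 14: 1.
Total: 1 + 7 + 1 + 1 = 10.

10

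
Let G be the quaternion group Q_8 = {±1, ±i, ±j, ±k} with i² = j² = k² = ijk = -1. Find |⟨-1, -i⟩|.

|⟨-1⟩| = 2 and |⟨-i⟩| = 4, so |H| is a multiple of lcm(2, 4) = 4 and divides |G| = 8.
Closing under the operation: H = {1, -1, i, -i}, so |H| = 4.

4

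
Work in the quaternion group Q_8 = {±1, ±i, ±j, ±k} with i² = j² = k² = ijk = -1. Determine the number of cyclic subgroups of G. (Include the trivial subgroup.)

Each element a generates a cyclic subgroup ⟨a⟩; distinct elements may generate the same one (a cyclic group of order d has φ(d) generators).
Cyclic subgroups by order — order 1: 1; order 2: 1; order 4: 3.
Total: 5.

5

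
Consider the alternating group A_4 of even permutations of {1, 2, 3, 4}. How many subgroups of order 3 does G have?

|G| = 12 and 3 | 12, so subgroups of order 3 are possible by Lagrange.
The subgroups of order 3 are: {e, (1 2 3), (1 3 2)}; {e, (1 2 4), (1 4 2)}; {e, (1 3 4), (1 4 3)}; {e, (2 3 4), (2 4 3)}.
So G has 4 subgroups of order 3.

4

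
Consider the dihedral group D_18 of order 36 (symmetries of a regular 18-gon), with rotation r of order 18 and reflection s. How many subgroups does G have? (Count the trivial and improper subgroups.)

45

|G| = 36, so by Lagrange every subgroup order divides 36. Divisors: 1, 2, 3, 4, 6, 9, 12, 18, 36.
Subgroups by order — order 1: 1; order 2: 19; order 3: 1; order 4: 9; order 6: 7; order 9: 1; order 12: 3; order 18: 3; order 36: 1.
Total: 1 + 19 + 1 + 9 + 7 + 1 + 3 + 3 + 1 = 45.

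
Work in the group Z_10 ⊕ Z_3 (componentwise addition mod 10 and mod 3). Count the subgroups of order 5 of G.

|G| = 30 and 5 | 30, so subgroups of order 5 are possible by Lagrange.
The subgroups of order 5 are: {(0,0), (2,0), (4,0), (6,0), (8,0)}.
So G has 1 subgroup of order 5.

1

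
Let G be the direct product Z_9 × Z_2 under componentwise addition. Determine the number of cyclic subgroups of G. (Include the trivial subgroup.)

Each element a generates a cyclic subgroup ⟨a⟩; distinct elements may generate the same one (a cyclic group of order d has φ(d) generators).
Cyclic subgroups by order — order 1: 1; order 2: 1; order 3: 1; order 6: 1; order 9: 1; order 18: 1.
Total: 6.

6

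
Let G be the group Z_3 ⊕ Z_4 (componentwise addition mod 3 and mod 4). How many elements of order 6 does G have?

2

An element (a,b) has order lcm(ord(a), ord(b)); count pairs with lcm equal to 6.
Enumerating gives 2 such elements.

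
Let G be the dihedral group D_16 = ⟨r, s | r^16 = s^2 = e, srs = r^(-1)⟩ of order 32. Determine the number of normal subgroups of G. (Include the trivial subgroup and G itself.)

G has 36 subgroups. Checking conjugation-invariance by order — order 1: 1/1 normal; order 2: 1/17 normal; order 4: 1/9 normal; order 8: 1/5 normal; order 16: 3/3 normal; order 32: 1/1 normal.
Total normal subgroups: 8.

8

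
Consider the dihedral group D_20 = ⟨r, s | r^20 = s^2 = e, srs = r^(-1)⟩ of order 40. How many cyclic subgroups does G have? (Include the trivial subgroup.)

Each element a generates a cyclic subgroup ⟨a⟩; distinct elements may generate the same one (a cyclic group of order d has φ(d) generators).
Cyclic subgroups by order — order 1: 1; order 2: 21; order 4: 1; order 5: 1; order 10: 1; order 20: 1.
Total: 26.

26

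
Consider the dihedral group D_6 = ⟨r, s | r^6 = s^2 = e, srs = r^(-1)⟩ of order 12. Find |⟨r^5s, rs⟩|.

6

|⟨r^5s⟩| = 2 and |⟨rs⟩| = 2, so |H| is a multiple of lcm(2, 2) = 2 and divides |G| = 12.
Closing under the operation: H = {e, r^2, r^4, rs, r^3s, r^5s}, so |H| = 6.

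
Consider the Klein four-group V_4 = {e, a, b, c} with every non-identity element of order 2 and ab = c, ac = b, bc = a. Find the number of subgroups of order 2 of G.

|G| = 4 and 2 | 4, so subgroups of order 2 are possible by Lagrange.
The subgroups of order 2 are: {e, a}; {e, b}; {e, c}.
So G has 3 subgroups of order 2.

3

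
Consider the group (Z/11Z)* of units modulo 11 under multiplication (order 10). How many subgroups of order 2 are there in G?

1

|G| = 10 and 2 | 10, so subgroups of order 2 are possible by Lagrange.
The subgroups of order 2 are: {1, 10}.
So G has 1 subgroup of order 2.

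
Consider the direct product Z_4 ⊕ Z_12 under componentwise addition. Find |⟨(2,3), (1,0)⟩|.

16

|⟨(2,3)⟩| = 4 and |⟨(1,0)⟩| = 4, so |H| is a multiple of lcm(4, 4) = 4 and divides |G| = 48.
Closing under the operation: H = {(0,0), (0,3), (0,6), (0,9), (1,0), (1,3), (1,6), (1,9), (2,0), (2,3), (2,6), (2,9), (3,0), (3,3), (3,6), (3,9)}, so |H| = 16.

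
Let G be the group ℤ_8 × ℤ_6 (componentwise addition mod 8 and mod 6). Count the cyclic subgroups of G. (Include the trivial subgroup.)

A cyclic subgroup of order d is generated by each of its φ(d) elements of order d, so the cyclic subgroups of order d number (#elements of order d)/φ(d).
Cyclic subgroups by order — order 1: 1; order 2: 3; order 3: 1; order 4: 2; order 6: 3; order 8: 2; order 12: 2; order 24: 2.
Total: 16.

16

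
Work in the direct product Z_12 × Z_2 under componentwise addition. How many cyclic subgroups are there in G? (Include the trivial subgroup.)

12

Group the elements of G by the cyclic subgroup they generate; each cyclic subgroup of order d accounts for φ(d) elements.
Cyclic subgroups by order — order 1: 1; order 2: 3; order 3: 1; order 4: 2; order 6: 3; order 12: 2.
Total: 12.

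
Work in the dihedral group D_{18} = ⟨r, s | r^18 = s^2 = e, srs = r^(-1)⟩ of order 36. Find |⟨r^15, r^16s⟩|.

12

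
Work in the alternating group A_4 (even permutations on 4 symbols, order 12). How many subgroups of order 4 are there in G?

1

|G| = 12 and 4 | 12, so subgroups of order 4 are possible by Lagrange.
The subgroups of order 4 are: {e, (1 2)(3 4), (1 3)(2 4), (1 4)(2 3)}.
So G has 1 subgroup of order 4.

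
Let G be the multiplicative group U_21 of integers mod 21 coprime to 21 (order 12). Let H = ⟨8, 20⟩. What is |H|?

4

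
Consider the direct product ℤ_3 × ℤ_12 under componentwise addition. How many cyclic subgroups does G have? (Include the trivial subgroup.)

Group the elements of G by the cyclic subgroup they generate; each cyclic subgroup of order d accounts for φ(d) elements.
Cyclic subgroups by order — order 1: 1; order 2: 1; order 3: 4; order 4: 1; order 6: 4; order 12: 4.
Total: 15.

15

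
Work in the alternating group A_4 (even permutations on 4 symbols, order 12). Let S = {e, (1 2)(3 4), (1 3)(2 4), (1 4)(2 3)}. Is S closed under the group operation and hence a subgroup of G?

|S| = 4 divides |G| = 12, consistent with Lagrange.
S contains the identity, every element's inverse is in S, and S is closed under ∘: it is a subgroup.

Yes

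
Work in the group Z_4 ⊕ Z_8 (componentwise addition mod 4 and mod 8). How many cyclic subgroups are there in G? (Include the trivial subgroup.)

14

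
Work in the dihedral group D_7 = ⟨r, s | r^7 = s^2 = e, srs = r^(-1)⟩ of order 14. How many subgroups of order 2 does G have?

|G| = 14 and 2 | 14, so subgroups of order 2 are possible by Lagrange.
The subgroups of order 2 are: {e, r^2s}; {e, r^3s}; {e, r^4s}; {e, r^5s}; … (7 in all).
So G has 7 subgroups of order 2.

7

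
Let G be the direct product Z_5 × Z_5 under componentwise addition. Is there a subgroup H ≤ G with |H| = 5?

Yes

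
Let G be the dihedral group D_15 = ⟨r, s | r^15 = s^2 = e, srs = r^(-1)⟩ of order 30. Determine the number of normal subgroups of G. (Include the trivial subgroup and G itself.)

5

G has 28 subgroups. Checking conjugation-invariance by order — order 1: 1/1 normal; order 2: 0/15 normal; order 3: 1/1 normal; order 5: 1/1 normal; order 6: 0/5 normal; order 10: 0/3 normal; order 15: 1/1 normal; order 30: 1/1 normal.
Total normal subgroups: 5.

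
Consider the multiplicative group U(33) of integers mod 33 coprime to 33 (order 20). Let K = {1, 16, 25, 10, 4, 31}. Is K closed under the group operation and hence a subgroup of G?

|K| = 6 does not divide |G| = 20, so by Lagrange K is not a subgroup.

No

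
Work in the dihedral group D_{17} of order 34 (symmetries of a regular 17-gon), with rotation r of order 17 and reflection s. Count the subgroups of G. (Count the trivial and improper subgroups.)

|G| = 34, so by Lagrange every subgroup order divides 34. Divisors: 1, 2, 17, 34.
Subgroups by order — order 1: 1; order 2: 17; order 17: 1; order 34: 1.
Total: 1 + 17 + 1 + 1 = 20.

20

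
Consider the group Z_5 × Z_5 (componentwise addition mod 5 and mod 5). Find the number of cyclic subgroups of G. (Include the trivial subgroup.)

7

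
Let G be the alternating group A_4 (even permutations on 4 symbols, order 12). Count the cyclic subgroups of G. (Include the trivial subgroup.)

8

Group the elements of G by the cyclic subgroup they generate; each cyclic subgroup of order d accounts for φ(d) elements.
Cyclic subgroups by order — order 1: 1; order 2: 3; order 3: 4.
Total: 8.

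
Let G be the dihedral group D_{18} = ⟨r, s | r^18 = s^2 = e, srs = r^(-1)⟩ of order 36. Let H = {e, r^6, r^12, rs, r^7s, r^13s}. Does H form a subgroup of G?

|H| = 6 divides |G| = 36, consistent with Lagrange.
H contains the identity, every element's inverse is in H, and H is closed under ·: it is a subgroup.

Yes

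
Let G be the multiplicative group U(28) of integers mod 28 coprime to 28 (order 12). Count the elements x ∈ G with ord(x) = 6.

6

The elements of order 6 are: 3, 5, 11, 17, 19, 23.
That's 6.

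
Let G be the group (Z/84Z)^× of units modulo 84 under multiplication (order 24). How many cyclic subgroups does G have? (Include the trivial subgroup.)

A cyclic subgroup of order d is generated by each of its φ(d) elements of order d, so the cyclic subgroups of order d number (#elements of order d)/φ(d).
Cyclic subgroups by order — order 1: 1; order 2: 7; order 3: 1; order 6: 7.
Total: 16.

16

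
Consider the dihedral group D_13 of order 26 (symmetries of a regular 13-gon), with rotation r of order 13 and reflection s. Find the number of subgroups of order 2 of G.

|G| = 26 and 2 | 26, so subgroups of order 2 are possible by Lagrange.
The subgroups of order 2 are: {e, r^10s}; {e, r^11s}; {e, r^12s}; {e, r^2s}; … (13 in all).
So G has 13 subgroups of order 2.

13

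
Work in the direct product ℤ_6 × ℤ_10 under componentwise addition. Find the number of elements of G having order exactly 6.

An element (a,b) has order lcm(ord(a), ord(b)); count pairs with lcm equal to 6.
Enumerating gives 6 such elements.

6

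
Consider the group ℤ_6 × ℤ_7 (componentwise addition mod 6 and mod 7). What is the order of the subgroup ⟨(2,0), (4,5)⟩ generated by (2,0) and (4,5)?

21

|⟨(2,0)⟩| = 3 and |⟨(4,5)⟩| = 21, so |H| is a multiple of lcm(3, 21) = 21 and divides |G| = 42.
Closing under the operation: H = {(0,0), (0,1), (0,2), (0,3), (0,4), (0,5), (0,6), (2,0), (2,1), (2,2), (2,3), (2,4), (2,5), (2,6), (4,0), (4,1), (4,2), (4,3), (4,4), (4,5), (4,6)}, so |H| = 21.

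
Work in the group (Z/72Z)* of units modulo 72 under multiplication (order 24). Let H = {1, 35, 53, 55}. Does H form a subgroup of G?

|H| = 4 divides |G| = 24, consistent with Lagrange.
H contains the identity, every element's inverse is in H, and H is closed under ·: it is a subgroup.

Yes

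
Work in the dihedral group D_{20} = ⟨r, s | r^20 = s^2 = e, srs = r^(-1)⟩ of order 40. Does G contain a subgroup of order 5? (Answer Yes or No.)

5 | 40. A subgroup of order 5 is {e, r^4, r^8, r^12, r^16}.

Yes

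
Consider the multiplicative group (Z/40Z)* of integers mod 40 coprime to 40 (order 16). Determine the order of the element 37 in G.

Compute successive powers of 37 mod 40: 37, 9, 13, 1; 37^4 ≡ 1 (mod 40).
So |⟨37⟩| = 4.

4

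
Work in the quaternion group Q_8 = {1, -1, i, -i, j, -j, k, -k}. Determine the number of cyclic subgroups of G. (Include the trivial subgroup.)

5

Each element a generates a cyclic subgroup ⟨a⟩; distinct elements may generate the same one (a cyclic group of order d has φ(d) generators).
Cyclic subgroups by order — order 1: 1; order 2: 1; order 4: 3.
Total: 5.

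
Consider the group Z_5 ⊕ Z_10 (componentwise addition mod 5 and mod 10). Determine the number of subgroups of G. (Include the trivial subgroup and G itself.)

|G| = 50, so by Lagrange every subgroup order divides 50. Divisors: 1, 2, 5, 10, 25, 50.
Subgroups by order — order 1: 1; order 2: 1; order 5: 6; order 10: 6; order 25: 1; order 50: 1.
Total: 1 + 1 + 6 + 6 + 1 + 1 = 16.

16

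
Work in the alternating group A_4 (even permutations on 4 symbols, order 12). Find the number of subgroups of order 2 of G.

3

|G| = 12 and 2 | 12, so subgroups of order 2 are possible by Lagrange.
The subgroups of order 2 are: {e, (1 2)(3 4)}; {e, (1 3)(2 4)}; {e, (1 4)(2 3)}.
So G has 3 subgroups of order 2.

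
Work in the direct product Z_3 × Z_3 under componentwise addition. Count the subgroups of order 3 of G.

|G| = 9 and 3 | 9, so subgroups of order 3 are possible by Lagrange.
The subgroups of order 3 are: {(0,0), (0,1), (0,2)}; {(0,0), (1,0), (2,0)}; {(0,0), (1,1), (2,2)}; {(0,0), (1,2), (2,1)}.
So G has 4 subgroups of order 3.

4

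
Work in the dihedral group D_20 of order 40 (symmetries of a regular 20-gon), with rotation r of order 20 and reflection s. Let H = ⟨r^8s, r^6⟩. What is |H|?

20

|⟨r^8s⟩| = 2 and |⟨r^6⟩| = 10, so |H| is a multiple of lcm(2, 10) = 10 and divides |G| = 40.
Closing under the operation: H = {e, r^2, r^4, r^6, r^8, r^10, r^12, r^14, r^16, r^18, s, r^2s, r^4s, r^6s, r^8s, r^10s, r^12s, r^14s, r^16s, r^18s}, so |H| = 20.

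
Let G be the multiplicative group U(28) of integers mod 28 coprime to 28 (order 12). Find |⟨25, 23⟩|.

6

|⟨25⟩| = 3 and |⟨23⟩| = 6, so |H| is a multiple of lcm(3, 6) = 6 and divides |G| = 12.
Closing under the operation: H = {1, 9, 11, 15, 23, 25}, so |H| = 6.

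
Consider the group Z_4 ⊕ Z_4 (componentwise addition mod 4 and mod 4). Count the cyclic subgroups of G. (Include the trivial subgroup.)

10

Group the elements of G by the cyclic subgroup they generate; each cyclic subgroup of order d accounts for φ(d) elements.
Cyclic subgroups by order — order 1: 1; order 2: 3; order 4: 6.
Total: 10.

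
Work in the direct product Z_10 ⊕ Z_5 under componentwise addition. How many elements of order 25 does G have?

0

An element (a,b) has order lcm(ord(a), ord(b)); count pairs with lcm equal to 25.
Enumerating gives 0 such elements.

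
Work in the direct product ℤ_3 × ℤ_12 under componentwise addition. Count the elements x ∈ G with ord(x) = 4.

An element (a,b) has order lcm(ord(a), ord(b)); count pairs with lcm equal to 4.
Enumerating gives 2 such elements.

2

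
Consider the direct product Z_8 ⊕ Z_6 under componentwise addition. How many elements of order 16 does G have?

An element (a,b) has order lcm(ord(a), ord(b)); count pairs with lcm equal to 16.
Enumerating gives 0 such elements.

0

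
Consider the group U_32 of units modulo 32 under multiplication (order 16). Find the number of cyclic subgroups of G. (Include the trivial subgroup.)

A cyclic subgroup of order d is generated by each of its φ(d) elements of order d, so the cyclic subgroups of order d number (#elements of order d)/φ(d).
Cyclic subgroups by order — order 1: 1; order 2: 3; order 4: 2; order 8: 2.
Total: 8.

8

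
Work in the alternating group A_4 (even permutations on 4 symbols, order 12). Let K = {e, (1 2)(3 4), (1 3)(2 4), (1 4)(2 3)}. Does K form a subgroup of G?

|K| = 4 divides |G| = 12, consistent with Lagrange.
K contains the identity, every element's inverse is in K, and K is closed under ∘: it is a subgroup.

Yes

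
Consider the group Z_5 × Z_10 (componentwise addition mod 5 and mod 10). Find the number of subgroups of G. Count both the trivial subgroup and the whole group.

|G| = 50, so by Lagrange every subgroup order divides 50. Divisors: 1, 2, 5, 10, 25, 50.
Subgroups by order — order 1: 1; order 2: 1; order 5: 6; order 10: 6; order 25: 1; order 50: 1.
Total: 1 + 1 + 6 + 6 + 1 + 1 = 16.

16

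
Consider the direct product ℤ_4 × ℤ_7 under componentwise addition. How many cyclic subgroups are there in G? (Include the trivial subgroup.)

Group the elements of G by the cyclic subgroup they generate; each cyclic subgroup of order d accounts for φ(d) elements.
Cyclic subgroups by order — order 1: 1; order 2: 1; order 4: 1; order 7: 1; order 14: 1; order 28: 1.
Total: 6.

6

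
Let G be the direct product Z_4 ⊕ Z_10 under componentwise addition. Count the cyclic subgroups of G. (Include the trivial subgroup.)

12

A cyclic subgroup of order d is generated by each of its φ(d) elements of order d, so the cyclic subgroups of order d number (#elements of order d)/φ(d).
Cyclic subgroups by order — order 1: 1; order 2: 3; order 4: 2; order 5: 1; order 10: 3; order 20: 2.
Total: 12.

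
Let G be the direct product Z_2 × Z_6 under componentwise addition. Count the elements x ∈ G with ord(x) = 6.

An element (a,b) has order lcm(ord(a), ord(b)); count pairs with lcm equal to 6.
Enumerating gives 6 such elements.

6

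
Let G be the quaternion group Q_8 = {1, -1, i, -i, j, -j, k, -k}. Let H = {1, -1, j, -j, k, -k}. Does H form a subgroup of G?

|H| = 6 does not divide |G| = 8, so by Lagrange H is not a subgroup.

No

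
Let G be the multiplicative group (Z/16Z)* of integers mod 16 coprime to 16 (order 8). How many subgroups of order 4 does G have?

3

|G| = 8 and 4 | 8, so subgroups of order 4 are possible by Lagrange.
The subgroups of order 4 are: {1, 3, 9, 11}; {1, 5, 9, 13}; {1, 7, 9, 15}.
So G has 3 subgroups of order 4.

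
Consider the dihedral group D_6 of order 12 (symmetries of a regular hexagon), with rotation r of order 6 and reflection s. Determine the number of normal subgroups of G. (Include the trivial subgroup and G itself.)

G has 16 subgroups. Checking conjugation-invariance by order — order 1: 1/1 normal; order 2: 1/7 normal; order 3: 1/1 normal; order 4: 0/3 normal; order 6: 3/3 normal; order 12: 1/1 normal.
Total normal subgroups: 7.

7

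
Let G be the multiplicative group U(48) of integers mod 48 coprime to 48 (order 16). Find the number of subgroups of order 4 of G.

11

|G| = 16 and 4 | 16, so subgroups of order 4 are possible by Lagrange.
The subgroups of order 4 are: {1, 11, 25, 35}; {1, 13, 25, 37}; {1, 7, 17, 23}; {1, 17, 25, 41}; … (11 in all).
So G has 11 subgroups of order 4.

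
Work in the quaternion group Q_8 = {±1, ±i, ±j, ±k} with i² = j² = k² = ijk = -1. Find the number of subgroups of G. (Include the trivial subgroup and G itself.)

6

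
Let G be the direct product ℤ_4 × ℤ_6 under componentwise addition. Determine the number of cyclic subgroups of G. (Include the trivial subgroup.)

Each element a generates a cyclic subgroup ⟨a⟩; distinct elements may generate the same one (a cyclic group of order d has φ(d) generators).
Cyclic subgroups by order — order 1: 1; order 2: 3; order 3: 1; order 4: 2; order 6: 3; order 12: 2.
Total: 12.

12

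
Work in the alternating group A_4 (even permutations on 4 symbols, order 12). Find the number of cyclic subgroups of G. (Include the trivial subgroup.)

Each element a generates a cyclic subgroup ⟨a⟩; distinct elements may generate the same one (a cyclic group of order d has φ(d) generators).
Cyclic subgroups by order — order 1: 1; order 2: 3; order 3: 4.
Total: 8.

8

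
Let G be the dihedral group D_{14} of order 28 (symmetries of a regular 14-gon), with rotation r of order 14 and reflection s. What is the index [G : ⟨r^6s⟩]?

14

|⟨r^6s⟩| = 2 and |G| = 28.
By Lagrange, [G : H] = |G|/|H| = 28/2 = 14.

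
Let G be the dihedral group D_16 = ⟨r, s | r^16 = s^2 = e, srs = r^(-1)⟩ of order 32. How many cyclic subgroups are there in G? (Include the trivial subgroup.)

Each element a generates a cyclic subgroup ⟨a⟩; distinct elements may generate the same one (a cyclic group of order d has φ(d) generators).
Cyclic subgroups by order — order 1: 1; order 2: 17; order 4: 1; order 8: 1; order 16: 1.
Total: 21.

21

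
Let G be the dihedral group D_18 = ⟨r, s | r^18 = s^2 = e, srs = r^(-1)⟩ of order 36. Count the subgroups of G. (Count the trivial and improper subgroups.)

45

|G| = 36, so by Lagrange every subgroup order divides 36. Divisors: 1, 2, 3, 4, 6, 9, 12, 18, 36.
Subgroups by order — order 1: 1; order 2: 19; order 3: 1; order 4: 9; order 6: 7; order 9: 1; order 12: 3; order 18: 3; order 36: 1.
Total: 1 + 19 + 1 + 9 + 7 + 1 + 3 + 3 + 1 = 45.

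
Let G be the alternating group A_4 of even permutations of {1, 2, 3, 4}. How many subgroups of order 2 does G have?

3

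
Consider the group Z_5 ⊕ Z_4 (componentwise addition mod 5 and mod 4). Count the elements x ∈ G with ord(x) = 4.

2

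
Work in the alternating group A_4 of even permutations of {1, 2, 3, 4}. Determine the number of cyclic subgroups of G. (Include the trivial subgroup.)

Each element a generates a cyclic subgroup ⟨a⟩; distinct elements may generate the same one (a cyclic group of order d has φ(d) generators).
Cyclic subgroups by order — order 1: 1; order 2: 3; order 3: 4.
Total: 8.

8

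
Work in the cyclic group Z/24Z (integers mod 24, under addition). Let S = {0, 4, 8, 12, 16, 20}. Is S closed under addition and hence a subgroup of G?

Yes

|S| = 6 divides |G| = 24, consistent with Lagrange.
S contains the identity, every element's inverse is in S, and S is closed under +: it is a subgroup.
In fact S = ⟨4⟩.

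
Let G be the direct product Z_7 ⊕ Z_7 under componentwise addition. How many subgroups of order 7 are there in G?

|G| = 49 and 7 | 49, so subgroups of order 7 are possible by Lagrange.
The subgroups of order 7 are: {(0,0), (0,1), (0,2), (0,3), (0,4), (0,5), (0,6)}; {(0,0), (1,0), (2,0), (3,0), (4,0), (5,0), (6,0)}; {(0,0), (1,1), (2,2), (3,3), (4,4), (5,5), (6,6)}; {(0,0), (1,2), (2,4), (3,6), (4,1), (5,3), (6,5)}; … (8 in all).
So G has 8 subgroups of order 7.

8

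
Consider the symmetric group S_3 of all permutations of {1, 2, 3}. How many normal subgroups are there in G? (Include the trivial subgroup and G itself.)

G has 6 subgroups. Checking conjugation-invariance by order — order 1: 1/1 normal; order 2: 0/3 normal; order 3: 1/1 normal; order 6: 1/1 normal.
Total normal subgroups: 3.

3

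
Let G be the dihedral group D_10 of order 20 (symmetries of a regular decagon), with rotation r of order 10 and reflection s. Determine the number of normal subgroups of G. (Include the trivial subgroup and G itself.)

7

G has 22 subgroups. Checking conjugation-invariance by order — order 1: 1/1 normal; order 2: 1/11 normal; order 4: 0/5 normal; order 5: 1/1 normal; order 10: 3/3 normal; order 20: 1/1 normal.
Total normal subgroups: 7.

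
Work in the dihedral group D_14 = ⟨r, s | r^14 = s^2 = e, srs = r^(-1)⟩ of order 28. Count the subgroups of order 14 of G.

|G| = 28 and 14 | 28, so subgroups of order 14 are possible by Lagrange.
The subgroups of order 14 are: {e, r, r^2, r^3, r^4, r^5, r^6, r^7, r^8, r^9, r^10, r^11, r^12, r^13}; {e, r^2, r^4, r^6, r^8, r^10, r^12, s, r^2s, r^4s, r^6s, r^8s, r^10s, r^12s}; {e, r^2, r^4, r^6, r^8, r^10, r^12, rs, r^3s, r^5s, r^7s, r^9s, r^11s, r^13s}.
So G has 3 subgroups of order 14.

3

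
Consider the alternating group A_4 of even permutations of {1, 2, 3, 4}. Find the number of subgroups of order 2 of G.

3

|G| = 12 and 2 | 12, so subgroups of order 2 are possible by Lagrange.
The subgroups of order 2 are: {e, (1 2)(3 4)}; {e, (1 3)(2 4)}; {e, (1 4)(2 3)}.
So G has 3 subgroups of order 2.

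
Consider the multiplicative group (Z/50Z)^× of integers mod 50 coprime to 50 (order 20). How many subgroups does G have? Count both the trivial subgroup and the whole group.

|G| = 20, so by Lagrange every subgroup order divides 20. Divisors: 1, 2, 4, 5, 10, 20.
Subgroups by order — order 1: 1; order 2: 1; order 4: 1; order 5: 1; order 10: 1; order 20: 1.
Total: 1 + 1 + 1 + 1 + 1 + 1 = 6.

6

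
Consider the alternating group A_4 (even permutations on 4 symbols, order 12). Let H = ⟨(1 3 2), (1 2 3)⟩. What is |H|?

3

|⟨(1 3 2)⟩| = 3 and |⟨(1 2 3)⟩| = 3, so |H| is a multiple of lcm(3, 3) = 3 and divides |G| = 12.
Closing under the operation: H = {e, (1 2 3), (1 3 2)}, so |H| = 3.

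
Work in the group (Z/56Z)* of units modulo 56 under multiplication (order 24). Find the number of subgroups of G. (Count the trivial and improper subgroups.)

|G| = 24, so by Lagrange every subgroup order divides 24. Divisors: 1, 2, 3, 4, 6, 8, 12, 24.
Subgroups by order — order 1: 1; order 2: 7; order 3: 1; order 4: 7; order 6: 7; order 8: 1; order 12: 7; order 24: 1.
Total: 1 + 7 + 1 + 7 + 7 + 1 + 7 + 1 = 32.

32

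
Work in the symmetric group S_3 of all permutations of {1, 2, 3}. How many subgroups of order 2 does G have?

3

|G| = 6 and 2 | 6, so subgroups of order 2 are possible by Lagrange.
The subgroups of order 2 are: {e, (1 2)}; {e, (1 3)}; {e, (2 3)}.
So G has 3 subgroups of order 2.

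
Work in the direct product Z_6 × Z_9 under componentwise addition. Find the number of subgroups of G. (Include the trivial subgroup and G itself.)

20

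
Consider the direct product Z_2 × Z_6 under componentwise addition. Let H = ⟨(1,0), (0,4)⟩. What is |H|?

6

|⟨(1,0)⟩| = 2 and |⟨(0,4)⟩| = 3, so |H| is a multiple of lcm(2, 3) = 6 and divides |G| = 12.
Closing under the operation: H = {(0,0), (0,2), (0,4), (1,0), (1,2), (1,4)}, so |H| = 6.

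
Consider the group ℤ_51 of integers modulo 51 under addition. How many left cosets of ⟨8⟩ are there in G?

1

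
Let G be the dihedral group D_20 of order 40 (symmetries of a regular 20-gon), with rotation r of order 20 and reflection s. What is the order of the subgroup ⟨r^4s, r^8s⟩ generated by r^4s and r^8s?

|⟨r^4s⟩| = 2 and |⟨r^8s⟩| = 2, so |H| is a multiple of lcm(2, 2) = 2 and divides |G| = 40.
Closing under the operation: H = {e, r^4, r^8, r^12, r^16, s, r^4s, r^8s, r^12s, r^16s}, so |H| = 10.

10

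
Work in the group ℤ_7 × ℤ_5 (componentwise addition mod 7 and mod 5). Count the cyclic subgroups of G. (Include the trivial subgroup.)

Group the elements of G by the cyclic subgroup they generate; each cyclic subgroup of order d accounts for φ(d) elements.
Cyclic subgroups by order — order 1: 1; order 5: 1; order 7: 1; order 35: 1.
Total: 4.

4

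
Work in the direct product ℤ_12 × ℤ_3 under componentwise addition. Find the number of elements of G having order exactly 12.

16

An element (a,b) has order lcm(ord(a), ord(b)); count pairs with lcm equal to 12.
Enumerating gives 16 such elements.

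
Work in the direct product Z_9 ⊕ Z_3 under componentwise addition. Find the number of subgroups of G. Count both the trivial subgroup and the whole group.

|G| = 27, so by Lagrange every subgroup order divides 27. Divisors: 1, 3, 9, 27.
Subgroups by order — order 1: 1; order 3: 4; order 9: 4; order 27: 1.
Total: 1 + 4 + 4 + 1 = 10.

10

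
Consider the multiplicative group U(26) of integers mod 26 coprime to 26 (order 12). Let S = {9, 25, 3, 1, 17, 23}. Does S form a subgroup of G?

|S| = 6 divides |G| = 12, consistent with Lagrange.
S contains the identity, every element's inverse is in S, and S is closed under ·: it is a subgroup.
In fact S = ⟨17⟩.

Yes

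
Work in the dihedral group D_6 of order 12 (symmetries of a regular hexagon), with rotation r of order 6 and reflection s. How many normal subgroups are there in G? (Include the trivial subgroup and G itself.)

G has 16 subgroups. Checking conjugation-invariance by order — order 1: 1/1 normal; order 2: 1/7 normal; order 3: 1/1 normal; order 4: 0/3 normal; order 6: 3/3 normal; order 12: 1/1 normal.
Total normal subgroups: 7.

7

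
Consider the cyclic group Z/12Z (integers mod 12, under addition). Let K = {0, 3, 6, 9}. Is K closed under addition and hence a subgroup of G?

Yes

|K| = 4 divides |G| = 12, consistent with Lagrange.
K contains the identity, every element's inverse is in K, and K is closed under +: it is a subgroup.
In fact K = ⟨9⟩.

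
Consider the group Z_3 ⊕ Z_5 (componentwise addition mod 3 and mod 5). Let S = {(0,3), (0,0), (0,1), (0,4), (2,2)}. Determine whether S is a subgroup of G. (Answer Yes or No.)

(2,2) ∈ S but its inverse (1,3) ∉ S, so S is not a subgroup.

No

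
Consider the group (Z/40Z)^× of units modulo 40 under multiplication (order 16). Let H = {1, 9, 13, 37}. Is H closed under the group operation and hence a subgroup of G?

Yes

|H| = 4 divides |G| = 16, consistent with Lagrange.
H contains the identity, every element's inverse is in H, and H is closed under ·: it is a subgroup.
In fact H = ⟨37⟩.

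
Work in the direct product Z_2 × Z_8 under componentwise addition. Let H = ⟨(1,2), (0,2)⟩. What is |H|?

8

|⟨(1,2)⟩| = 4 and |⟨(0,2)⟩| = 4, so |H| is a multiple of lcm(4, 4) = 4 and divides |G| = 16.
Closing under the operation: H = {(0,0), (0,2), (0,4), (0,6), (1,0), (1,2), (1,4), (1,6)}, so |H| = 8.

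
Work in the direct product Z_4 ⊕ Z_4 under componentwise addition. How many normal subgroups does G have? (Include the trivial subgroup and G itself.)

G is abelian, so every subgroup is normal.
G has 15 subgroups in total, hence 15 normal subgroups.

15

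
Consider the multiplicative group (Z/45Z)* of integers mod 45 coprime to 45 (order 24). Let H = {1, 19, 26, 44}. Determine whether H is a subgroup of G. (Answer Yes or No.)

|H| = 4 divides |G| = 24, consistent with Lagrange.
H contains the identity, every element's inverse is in H, and H is closed under ·: it is a subgroup.

Yes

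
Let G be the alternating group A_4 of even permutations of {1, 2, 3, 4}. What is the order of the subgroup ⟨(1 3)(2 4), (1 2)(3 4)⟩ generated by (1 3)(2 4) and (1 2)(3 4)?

4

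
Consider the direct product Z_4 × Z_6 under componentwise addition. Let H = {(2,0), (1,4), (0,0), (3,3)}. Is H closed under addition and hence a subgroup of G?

(1,4) ∈ H but its inverse (3,2) ∉ H, so H is not a subgroup.

No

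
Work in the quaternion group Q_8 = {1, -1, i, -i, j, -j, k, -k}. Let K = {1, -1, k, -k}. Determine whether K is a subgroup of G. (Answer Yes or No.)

|K| = 4 divides |G| = 8, consistent with Lagrange.
K contains the identity, every element's inverse is in K, and K is closed under ·: it is a subgroup.
In fact K = ⟨-k⟩.

Yes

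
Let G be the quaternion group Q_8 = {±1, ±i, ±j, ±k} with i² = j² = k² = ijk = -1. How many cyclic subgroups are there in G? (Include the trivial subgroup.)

Each element a generates a cyclic subgroup ⟨a⟩; distinct elements may generate the same one (a cyclic group of order d has φ(d) generators).
Cyclic subgroups by order — order 1: 1; order 2: 1; order 4: 3.
Total: 5.

5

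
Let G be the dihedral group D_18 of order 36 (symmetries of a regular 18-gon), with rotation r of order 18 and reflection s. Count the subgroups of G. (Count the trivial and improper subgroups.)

45

|G| = 36, so by Lagrange every subgroup order divides 36. Divisors: 1, 2, 3, 4, 6, 9, 12, 18, 36.
Subgroups by order — order 1: 1; order 2: 19; order 3: 1; order 4: 9; order 6: 7; order 9: 1; order 12: 3; order 18: 3; order 36: 1.
Total: 1 + 19 + 1 + 9 + 7 + 1 + 3 + 3 + 1 = 45.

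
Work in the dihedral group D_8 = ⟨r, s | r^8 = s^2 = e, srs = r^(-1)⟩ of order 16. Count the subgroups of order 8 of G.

|G| = 16 and 8 | 16, so subgroups of order 8 are possible by Lagrange.
The subgroups of order 8 are: {e, r, r^2, r^3, r^4, r^5, r^6, r^7}; {e, r^2, r^4, r^6, s, r^2s, r^4s, r^6s}; {e, r^2, r^4, r^6, rs, r^3s, r^5s, r^7s}.
So G has 3 subgroups of order 8.

3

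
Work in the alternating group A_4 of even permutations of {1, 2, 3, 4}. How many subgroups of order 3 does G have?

4

|G| = 12 and 3 | 12, so subgroups of order 3 are possible by Lagrange.
The subgroups of order 3 are: {e, (1 2 3), (1 3 2)}; {e, (1 2 4), (1 4 2)}; {e, (1 3 4), (1 4 3)}; {e, (2 3 4), (2 4 3)}.
So G has 4 subgroups of order 3.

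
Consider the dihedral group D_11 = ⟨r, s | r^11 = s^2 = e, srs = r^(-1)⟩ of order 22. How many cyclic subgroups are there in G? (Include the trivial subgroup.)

A cyclic subgroup of order d is generated by each of its φ(d) elements of order d, so the cyclic subgroups of order d number (#elements of order d)/φ(d).
Cyclic subgroups by order — order 1: 1; order 2: 11; order 11: 1.
Total: 13.

13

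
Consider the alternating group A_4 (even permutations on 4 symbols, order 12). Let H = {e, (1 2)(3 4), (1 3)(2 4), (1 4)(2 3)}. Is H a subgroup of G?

Yes

|H| = 4 divides |G| = 12, consistent with Lagrange.
H contains the identity, every element's inverse is in H, and H is closed under ∘: it is a subgroup.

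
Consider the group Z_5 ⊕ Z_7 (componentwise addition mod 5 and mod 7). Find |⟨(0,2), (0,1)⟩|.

7

|⟨(0,2)⟩| = 7 and |⟨(0,1)⟩| = 7, so |H| is a multiple of lcm(7, 7) = 7 and divides |G| = 35.
Closing under the operation: H = {(0,0), (0,1), (0,2), (0,3), (0,4), (0,5), (0,6)}, so |H| = 7.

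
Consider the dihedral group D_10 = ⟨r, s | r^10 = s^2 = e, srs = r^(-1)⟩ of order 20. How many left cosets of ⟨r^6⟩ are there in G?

4

|⟨r^6⟩| = 5 and |G| = 20.
By Lagrange, [G : H] = |G|/|H| = 20/5 = 4.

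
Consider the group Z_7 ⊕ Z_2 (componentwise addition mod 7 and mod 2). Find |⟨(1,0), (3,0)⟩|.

7

|⟨(1,0)⟩| = 7 and |⟨(3,0)⟩| = 7, so |H| is a multiple of lcm(7, 7) = 7 and divides |G| = 14.
Closing under the operation: H = {(0,0), (1,0), (2,0), (3,0), (4,0), (5,0), (6,0)}, so |H| = 7.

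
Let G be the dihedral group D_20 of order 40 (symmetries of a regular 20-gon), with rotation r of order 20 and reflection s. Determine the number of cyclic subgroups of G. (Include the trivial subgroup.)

26

Each element a generates a cyclic subgroup ⟨a⟩; distinct elements may generate the same one (a cyclic group of order d has φ(d) generators).
Cyclic subgroups by order — order 1: 1; order 2: 21; order 4: 1; order 5: 1; order 10: 1; order 20: 1.
Total: 26.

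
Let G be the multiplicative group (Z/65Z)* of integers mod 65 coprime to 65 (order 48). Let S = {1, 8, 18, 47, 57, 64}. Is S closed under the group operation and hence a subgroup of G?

Closure fails: 8 · 47 = 51 ∉ S. So S is not a subgroup.

No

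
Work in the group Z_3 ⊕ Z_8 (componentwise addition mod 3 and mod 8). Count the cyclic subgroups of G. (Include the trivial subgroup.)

8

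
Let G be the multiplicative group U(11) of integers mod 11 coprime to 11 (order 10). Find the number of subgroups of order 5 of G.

|G| = 10 and 5 | 10, so subgroups of order 5 are possible by Lagrange.
The subgroups of order 5 are: {1, 3, 4, 5, 9}.
So G has 1 subgroup of order 5.

1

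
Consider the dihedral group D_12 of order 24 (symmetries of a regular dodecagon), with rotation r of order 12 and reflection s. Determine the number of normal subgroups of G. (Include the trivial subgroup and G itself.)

G has 34 subgroups. Checking conjugation-invariance by order — order 1: 1/1 normal; order 2: 1/13 normal; order 3: 1/1 normal; order 4: 1/7 normal; order 6: 1/5 normal; order 8: 0/3 normal; order 12: 3/3 normal; order 24: 1/1 normal.
Total normal subgroups: 9.

9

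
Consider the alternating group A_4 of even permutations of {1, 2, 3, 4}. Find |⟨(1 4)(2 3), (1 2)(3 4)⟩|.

4

|⟨(1 4)(2 3)⟩| = 2 and |⟨(1 2)(3 4)⟩| = 2, so |H| is a multiple of lcm(2, 2) = 2 and divides |G| = 12.
Closing under the operation: H = {e, (1 2)(3 4), (1 3)(2 4), (1 4)(2 3)}, so |H| = 4.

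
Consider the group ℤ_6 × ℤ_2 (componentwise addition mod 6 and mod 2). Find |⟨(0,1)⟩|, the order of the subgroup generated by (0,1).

2

The order of (0,1) in Z_6 × Z_2 is lcm(ord(0) in Z_6, ord(1) in Z_2).
ord(0) = 1 and ord(1) = 2, so |⟨(0,1)⟩| = lcm(1, 2) = 2.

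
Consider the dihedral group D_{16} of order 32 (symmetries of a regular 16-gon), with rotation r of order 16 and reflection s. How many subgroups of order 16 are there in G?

3

|G| = 32 and 16 | 32, so subgroups of order 16 are possible by Lagrange.
The subgroups of order 16 are: {e, r, r^2, r^3, r^4, r^5, r^6, r^7, r^8, r^9, r^10, r^11, r^12, r^13, r^14, r^15}; {e, r^2, r^4, r^6, r^8, r^10, r^12, r^14, s, r^2s, r^4s, r^6s, r^8s, r^10s, r^12s, r^14s}; {e, r^2, r^4, r^6, r^8, r^10, r^12, r^14, rs, r^3s, r^5s, r^7s, r^9s, r^11s, r^13s, r^15s}.
So G has 3 subgroups of order 16.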